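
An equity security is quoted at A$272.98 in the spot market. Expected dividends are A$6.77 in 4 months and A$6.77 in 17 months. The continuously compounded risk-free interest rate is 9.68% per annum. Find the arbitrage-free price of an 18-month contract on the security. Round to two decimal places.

PV(dividends) I = 6.77·e^(−0.0968·4/12) + 6.77·e^(−0.0968·17/12)
I = 6.5550 + 5.9025 = 12.4575
F = (S − I)·e^(rT) = (272.98 − 12.4575) · e^(0.0968·18/12)
= 260.5225 · e^0.145200 = 260.5225 × 1.156271 = A$301.23

A$301.23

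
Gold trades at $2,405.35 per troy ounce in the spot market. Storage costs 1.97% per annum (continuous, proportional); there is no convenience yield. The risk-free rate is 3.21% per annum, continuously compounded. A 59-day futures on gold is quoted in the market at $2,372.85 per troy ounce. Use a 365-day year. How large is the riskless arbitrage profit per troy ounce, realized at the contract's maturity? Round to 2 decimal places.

Fair futures: F* = S·e^(carry·T), with carry = (r + u) = 0.0321 + 0.0197 = 0.0518
F* = 2405.35 · e^(0.0518 × 59/365) = 2405.35 · e^0.00837315 = 2405.35 × 1.00840830 = $2425.5749
Market $2372.85 < fair $2425.5749: forward underpriced → reverse cash-and-carry (short spot, go long the forward).
At maturity, profit = |F_mkt − F*| = |2372.85 − 2425.5749| = $52.72 per troy ounce

$52.72 per troy ounce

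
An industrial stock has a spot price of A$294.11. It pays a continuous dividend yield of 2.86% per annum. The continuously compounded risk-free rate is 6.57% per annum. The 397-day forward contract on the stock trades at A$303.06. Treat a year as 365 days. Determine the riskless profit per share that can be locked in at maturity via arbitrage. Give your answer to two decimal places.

A$3.16 per share

Fair forward: F* = S·e^(carry·T), with carry = (r − q) = 0.0657 − 0.0286 = 0.0371
F* = 294.11 · e^(0.0371 × 397/365) = 294.11 · e^0.040353 = 294.11 × 1.041178 = A$306.2209
Market A$303.06 < fair A$306.2209: forward underpriced → reverse cash-and-carry (short spot, go long the forward).
At maturity, profit = |F_mkt − F*| = |303.06 − 306.2209| = A$3.16 per share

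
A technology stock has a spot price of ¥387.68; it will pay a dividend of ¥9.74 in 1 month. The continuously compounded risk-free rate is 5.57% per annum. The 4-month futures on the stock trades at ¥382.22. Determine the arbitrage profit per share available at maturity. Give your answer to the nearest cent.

¥2.85 per share

PV(dividends) I = 9.74·e^(−0.0557·1/12) = 9.6949
Fair futures F* = (S − I)·e^(rT) = (387.68 − 9.6949)·e^0.018567 = 377.9851 × 1.018740 = 385.0685
Market ¥382.22 < fair 385.0685: forward underpriced → reverse cash-and-carry (short the stock, invest proceeds at r, pay the dividends, go long the forward).
Profit at T = |F_mkt − F*| = |382.22 − 385.0685| = ¥2.85 per share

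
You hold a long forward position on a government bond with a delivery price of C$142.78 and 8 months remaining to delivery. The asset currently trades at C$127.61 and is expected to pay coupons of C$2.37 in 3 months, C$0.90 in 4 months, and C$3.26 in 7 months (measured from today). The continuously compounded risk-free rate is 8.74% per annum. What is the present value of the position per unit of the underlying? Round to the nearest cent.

-C$13.38

PV(remaining coupons) I = 2.37·e^(−0.0874·3/12) + 0.90·e^(−0.0874·4/12) + 3.26·e^(−0.0874·7/12) = 6.2909
Current forward F = (S − I)·e^(rT) = (127.61 − 6.2909)·e^(0.0874·8/12) = 121.3191 × 1.059998 = 128.5980
Value (long) = (F − K)·e^(−rT) = (128.5980 − 142.78) × 0.943398 = -13.3793
Value = -C$13.38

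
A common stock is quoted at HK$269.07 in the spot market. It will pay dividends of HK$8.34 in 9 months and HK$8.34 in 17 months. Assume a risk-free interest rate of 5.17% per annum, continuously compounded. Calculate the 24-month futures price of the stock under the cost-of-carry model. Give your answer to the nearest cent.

HK$280.89

PV(dividends) I = 8.34·e^(−0.0517·9/12) + 8.34·e^(−0.0517·17/12)
I = 8.0228 + 7.7510 = 15.7738
F = (S − I)·e^(rT) = (269.07 − 15.7738) · e^(0.0517·24/12)
= 253.2962 · e^0.103400 = 253.2962 × 1.108935 = HK$280.89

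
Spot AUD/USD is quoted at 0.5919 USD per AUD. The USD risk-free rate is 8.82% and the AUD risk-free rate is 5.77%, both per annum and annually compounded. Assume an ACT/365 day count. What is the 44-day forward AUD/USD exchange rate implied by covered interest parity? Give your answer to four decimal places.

0.5939

By covered interest parity, F = S · (1+r_USD)^T / (1+r_AUD)^T
= 0.5919 × 1.010241 / 1.006785 = 0.5919 × 1.003433
F = 0.5939 USD per AUD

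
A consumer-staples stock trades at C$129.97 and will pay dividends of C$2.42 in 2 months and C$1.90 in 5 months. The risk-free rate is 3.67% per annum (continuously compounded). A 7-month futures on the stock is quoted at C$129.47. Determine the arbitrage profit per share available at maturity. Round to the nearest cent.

PV(dividends) I = 2.42·e^(−0.0367·2/12) + 1.90·e^(−0.0367·5/12) = 4.2764
Fair futures F* = (S − I)·e^(rT) = (129.97 − 4.2764)·e^0.021408 = 125.6936 × 1.021639 = 128.4135
Market C$129.47 > fair 128.4135: forward overpriced → cash-and-carry (borrow at r, buy the stock and collect the dividends, short the forward).
Profit at T = |F_mkt − F*| = |129.47 − 128.4135| = C$1.06 per share

C$1.06 per share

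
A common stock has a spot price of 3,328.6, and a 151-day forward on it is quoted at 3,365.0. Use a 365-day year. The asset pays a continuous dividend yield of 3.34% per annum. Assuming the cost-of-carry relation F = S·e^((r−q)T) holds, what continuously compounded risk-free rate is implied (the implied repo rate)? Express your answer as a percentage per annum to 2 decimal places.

From F = S·e^((r−q)T): (r − q) = ln(F/S)/T
ln(3365.0/3328.6) = ln(1.010936) = 0.010877
(r − q) = 0.010877 / (151/365) = 0.026292
r = ln(F/S)/T + q = 0.026292 + 0.0334 = 0.059692
r = 5.97%

5.97%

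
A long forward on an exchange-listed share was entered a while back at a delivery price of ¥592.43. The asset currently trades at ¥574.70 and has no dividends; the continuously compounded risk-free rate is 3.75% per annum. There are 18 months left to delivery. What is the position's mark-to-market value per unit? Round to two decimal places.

¥14.67

Current fair forward for the remaining 18 months: F = S·e^(r·T), r = 0.0375
F = 574.70 · e^(0.0375 × 18/12) = 574.70 × 1.057862 = 607.9533
Value of long forward = (F − K)·e^(−rT) = (607.9533 − 592.43) · e^(−0.0375·18/12)
= 15.5233 × 0.945303 = 14.67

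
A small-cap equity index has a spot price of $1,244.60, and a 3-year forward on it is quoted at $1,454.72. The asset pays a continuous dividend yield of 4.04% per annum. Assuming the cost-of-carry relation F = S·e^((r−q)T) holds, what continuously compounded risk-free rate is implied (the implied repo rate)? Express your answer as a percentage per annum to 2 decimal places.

From F = S·e^((r−q)T): (r − q) = ln(F/S)/T
ln(1454.72/1244.60) = ln(1.168825) = 0.155999
(r − q) = 0.155999 / (3) = 0.052000
r = ln(F/S)/T + q = 0.052000 + 0.0404 = 0.092400
r = 9.24%

9.24%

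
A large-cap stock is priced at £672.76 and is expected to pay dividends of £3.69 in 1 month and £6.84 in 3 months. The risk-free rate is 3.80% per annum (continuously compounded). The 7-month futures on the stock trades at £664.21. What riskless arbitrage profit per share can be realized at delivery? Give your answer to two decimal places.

£12.94 per share

PV(dividends) I = 3.69·e^(−0.0380·1/12) + 6.84·e^(−0.0380·3/12) = 10.4537
Fair futures F* = (S − I)·e^(rT) = (672.76 − 10.4537)·e^0.022167 = 662.3063 × 1.022415 = 677.1519
Market £664.21 < fair 677.1519: forward underpriced → reverse cash-and-carry (short the stock, invest proceeds at r, pay the dividends, go long the forward).
Profit at T = |F_mkt − F*| = |664.21 − 677.1519| = £12.94 per share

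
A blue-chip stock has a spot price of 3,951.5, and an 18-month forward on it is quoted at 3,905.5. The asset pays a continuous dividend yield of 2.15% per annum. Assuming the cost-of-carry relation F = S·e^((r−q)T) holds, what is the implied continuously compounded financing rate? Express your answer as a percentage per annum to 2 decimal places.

1.37%

From F = S·e^((r−q)T): (r − q) = ln(F/S)/T
ln(3905.5/3951.5) = ln(0.988359) = -0.011709
(r − q) = -0.011709 / (18/12) = -0.007806
r = ln(F/S)/T + q = -0.007806 + 0.0215 = 0.013694
r = 1.37%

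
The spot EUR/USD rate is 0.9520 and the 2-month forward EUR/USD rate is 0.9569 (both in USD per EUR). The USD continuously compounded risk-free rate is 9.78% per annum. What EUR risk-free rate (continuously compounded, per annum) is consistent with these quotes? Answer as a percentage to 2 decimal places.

6.70%

F = S·e^((r_USD − r_EUR)T) ⇒ r_EUR = r_USD − ln(F/S)/T
ln(0.9569/0.9520) = 0.005134; /(2/12) = 0.030804
r_EUR = 0.0978 − 0.030804 = 0.066996
r_EUR = 6.70%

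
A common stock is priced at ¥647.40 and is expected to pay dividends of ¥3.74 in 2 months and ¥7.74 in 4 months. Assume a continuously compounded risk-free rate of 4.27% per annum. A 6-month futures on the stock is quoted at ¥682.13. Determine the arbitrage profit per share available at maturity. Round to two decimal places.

¥32.35 per share

PV(dividends) I = 3.74·e^(−0.0427·2/12) + 7.74·e^(−0.0427·4/12) = 11.3441
Fair futures F* = (S − I)·e^(rT) = (647.40 − 11.3441)·e^0.021350 = 636.0559 × 1.021580 = 649.7820
Market ¥682.13 > fair 649.7820: forward overpriced → cash-and-carry (borrow at r, buy the stock and collect the dividends, short the forward).
Profit at T = |F_mkt − F*| = |682.13 − 649.7820| = ¥32.35 per share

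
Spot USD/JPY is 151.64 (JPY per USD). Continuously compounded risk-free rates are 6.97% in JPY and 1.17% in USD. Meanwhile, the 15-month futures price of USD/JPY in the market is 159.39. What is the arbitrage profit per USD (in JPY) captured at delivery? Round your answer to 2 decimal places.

Fair futures: F* = S·e^(carry·T), with carry = (r_JPY − r_USD) = 0.0697 − 0.0117 = 0.0580
F* = 151.64 · e^(0.0580 × 15/12) = 151.64 · e^0.072500 = 151.64 × 1.075193 = 163.0423
Market 159.39 < fair 163.0423: forward underpriced → reverse cash-and-carry (short spot, go long the forward).
At maturity, profit = |F_mkt − F*| = |159.39 − 163.0423| = 3.65 per USD (in JPY)

3.65 per USD (in JPY)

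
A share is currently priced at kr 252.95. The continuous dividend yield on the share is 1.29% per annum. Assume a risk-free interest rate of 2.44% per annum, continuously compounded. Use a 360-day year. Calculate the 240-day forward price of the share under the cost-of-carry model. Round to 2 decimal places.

F = S·e^((r − q)T) = 252.95 · e^((0.0244 − 0.0129) × 240/360)
= 252.95 · e^0.007667 = 252.95 × 1.007696
F = kr 254.90

kr 254.90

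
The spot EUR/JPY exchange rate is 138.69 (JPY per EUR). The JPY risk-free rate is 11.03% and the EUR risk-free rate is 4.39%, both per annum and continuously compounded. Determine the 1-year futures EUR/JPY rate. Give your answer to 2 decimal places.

148.21

F = S·e^((r_JPY − r_EUR)T) = 138.69 · e^((0.1103 − 0.0439) × 1)
= 138.69 · e^0.066400 = 138.69 × 1.068654
F = 148.21 JPY per EUR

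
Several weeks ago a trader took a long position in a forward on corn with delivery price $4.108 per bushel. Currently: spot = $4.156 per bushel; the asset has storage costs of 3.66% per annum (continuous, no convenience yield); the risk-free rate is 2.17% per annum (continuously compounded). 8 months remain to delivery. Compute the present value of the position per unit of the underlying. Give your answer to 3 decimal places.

$0.210 per bushel

Current fair forward for the remaining 8 months: F = S·e^((r + u)·T), (r + u) = 0.0217 + 0.0366 = 0.0583
F = 4.156 · e^(0.0583 × 8/12) = 4.156 × 1.039632 = 4.3207
Value of long forward = (F − K)·e^(−rT) = (4.3207 − 4.108) · e^(−0.0217·8/12)
= 0.2127 × 0.985637 = 0.210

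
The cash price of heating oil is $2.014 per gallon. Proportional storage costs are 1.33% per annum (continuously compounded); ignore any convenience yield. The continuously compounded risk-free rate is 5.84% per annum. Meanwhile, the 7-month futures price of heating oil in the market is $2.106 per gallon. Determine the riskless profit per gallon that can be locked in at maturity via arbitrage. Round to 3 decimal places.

$0.006 per gallon

Fair futures: F* = S·e^(carry·T), with carry = (r + u) = 0.0584 + 0.0133 = 0.0717
F* = 2.014 · e^(0.0717 × 7/12) = 2.014 · e^0.041825 = 2.014 × 1.042712 = $2.1000
Market $2.106 > fair $2.1000: forward overpriced → cash-and-carry (buy spot, short the forward).
At maturity, profit = |F_mkt − F*| = |2.106 − 2.1000| = $0.006 per gallon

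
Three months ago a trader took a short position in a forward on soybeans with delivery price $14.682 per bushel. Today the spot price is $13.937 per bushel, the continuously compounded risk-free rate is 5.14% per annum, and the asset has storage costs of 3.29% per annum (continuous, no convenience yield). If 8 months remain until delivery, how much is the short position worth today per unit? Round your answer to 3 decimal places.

-$0.059 per bushel

Current fair forward for the remaining 8 months: F = S·e^((r + u)·T), (r + u) = 0.0514 + 0.0329 = 0.0843
F = 13.937 · e^(0.0843 × 8/12) = 13.937 × 1.057809 = 14.7427
Value of long forward = (F − K)·e^(−rT) = (14.7427 − 14.682) · e^(−0.0514·8/12)
= 0.0607 × 0.966314 = 0.059
Short position value = −(long value) = -$0.059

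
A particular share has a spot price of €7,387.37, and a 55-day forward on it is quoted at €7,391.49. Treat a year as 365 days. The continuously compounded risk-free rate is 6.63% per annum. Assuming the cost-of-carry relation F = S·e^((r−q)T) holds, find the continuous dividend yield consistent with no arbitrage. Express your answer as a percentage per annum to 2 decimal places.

6.26%

From F = S·e^((r−q)T): (r − q) = ln(F/S)/T
ln(7391.49/7387.37) = ln(1.000558) = 0.000558
(r − q) = 0.000558 / (55/365) = 0.003703
q = r − ln(F/S)/T = 0.0663 − 0.003703 = 0.062597
q = 6.26%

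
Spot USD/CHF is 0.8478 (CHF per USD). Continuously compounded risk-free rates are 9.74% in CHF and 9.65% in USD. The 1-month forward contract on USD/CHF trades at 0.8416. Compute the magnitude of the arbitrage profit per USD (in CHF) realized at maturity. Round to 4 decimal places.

0.0063 per USD (in CHF)

Fair forward: F* = S·e^(carry·T), with carry = (r_CHF − r_USD) = 0.0974 − 0.0965 = 0.0009
F* = 0.8478 · e^(0.0009 × 1/12) = 0.8478 · e^0.000075 = 0.8478 × 1.000075 = 0.8479
Market 0.8416 < fair 0.8479: forward underpriced → reverse cash-and-carry (short spot, go long the forward).
At maturity, profit = |F_mkt − F*| = |0.8416 − 0.8479| = 0.0063 per USD (in CHF)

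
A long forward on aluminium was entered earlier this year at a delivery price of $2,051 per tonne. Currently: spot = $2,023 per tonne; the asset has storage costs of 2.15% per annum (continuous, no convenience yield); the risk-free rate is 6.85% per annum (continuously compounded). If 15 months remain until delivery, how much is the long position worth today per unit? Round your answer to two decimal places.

Current fair forward for the remaining 15 months: F = S·e^((r + u)·T), (r + u) = 0.0685 + 0.0215 = 0.0900
F = 2023 · e^(0.0900 × 15/12) = 2023 × 1.11907226 = 2263.8832
Value of long forward = (F − K)·e^(−rT) = (2263.8832 − 2051) · e^(−0.0685·15/12)
= 212.8832 × 0.91793839 = 195.41

$195.41 per tonne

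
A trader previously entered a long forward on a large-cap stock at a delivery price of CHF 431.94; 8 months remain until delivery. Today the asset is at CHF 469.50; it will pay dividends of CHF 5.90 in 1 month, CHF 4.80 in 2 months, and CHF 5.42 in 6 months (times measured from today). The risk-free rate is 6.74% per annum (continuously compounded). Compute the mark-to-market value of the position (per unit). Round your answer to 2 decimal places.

CHF 40.69

PV(remaining dividends) I = 5.90·e^(−0.0674·1/12) + 4.80·e^(−0.0674·2/12) + 5.42·e^(−0.0674·6/12) = 15.8537
Current forward F = (S − I)·e^(rT) = (469.50 − 15.8537)·e^(0.0674·8/12) = 453.6463 × 1.045958 = 474.4950
Value (long) = (F − K)·e^(−rT) = (474.4950 − 431.94) × 0.956061 = 40.6852
Value = CHF 40.69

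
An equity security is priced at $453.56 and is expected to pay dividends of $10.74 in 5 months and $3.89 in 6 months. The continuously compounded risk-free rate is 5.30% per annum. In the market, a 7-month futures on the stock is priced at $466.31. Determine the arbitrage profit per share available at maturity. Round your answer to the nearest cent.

$13.25 per share

PV(dividends) I = 10.74·e^(−0.0530·5/12) + 3.89·e^(−0.0530·6/12) = 14.2937
Fair futures F* = (S − I)·e^(rT) = (453.56 − 14.2937)·e^0.030917 = 439.2663 × 1.031400 = 453.0593
Market $466.31 > fair 453.0593: forward overpriced → cash-and-carry (borrow at r, buy the stock and collect the dividends, short the forward).
Profit at T = |F_mkt − F*| = |466.31 − 453.0593| = $13.25 per share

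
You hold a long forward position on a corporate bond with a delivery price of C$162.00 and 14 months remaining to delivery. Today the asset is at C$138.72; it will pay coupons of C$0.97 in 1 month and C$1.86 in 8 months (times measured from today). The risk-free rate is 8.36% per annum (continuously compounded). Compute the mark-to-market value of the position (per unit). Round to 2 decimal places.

-C$10.95

PV(remaining coupons) I = 0.97·e^(−0.0836·1/12) + 1.86·e^(−0.0836·8/12) = 2.7224
Current forward F = (S − I)·e^(rT) = (138.72 − 2.7224)·e^(0.0836·14/12) = 135.9976 × 1.102448 = 149.9303
Value (long) = (F − K)·e^(−rT) = (149.9303 − 162.00) × 0.907072 = -10.9481
Value = -C$10.95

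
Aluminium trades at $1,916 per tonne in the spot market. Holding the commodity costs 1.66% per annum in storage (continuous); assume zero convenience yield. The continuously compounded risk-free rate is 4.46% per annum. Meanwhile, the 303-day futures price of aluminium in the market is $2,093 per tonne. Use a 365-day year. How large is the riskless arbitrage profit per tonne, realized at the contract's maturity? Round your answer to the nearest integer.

$77 per tonne

Fair futures: F* = S·e^(carry·T), with carry = (r + u) = 0.0446 + 0.0166 = 0.0612
F* = 1916 · e^(0.0612 × 303/365) = 1916 · e^0.050804 = 1916 × 1.052117 = $2015.8562
Market $2093 > fair $2015.8562: forward overpriced → cash-and-carry (buy spot, short the forward).
At maturity, profit = |F_mkt − F*| = |2093 − 2015.8562| = $77 per tonne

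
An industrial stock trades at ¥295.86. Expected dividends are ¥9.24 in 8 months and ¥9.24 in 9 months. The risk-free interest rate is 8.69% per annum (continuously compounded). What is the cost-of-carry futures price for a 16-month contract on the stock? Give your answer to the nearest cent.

¥312.69

PV(dividends) I = 9.24·e^(−0.0869·8/12) + 9.24·e^(−0.0869·9/12)
I = 8.7199 + 8.6570 = 17.3769
F = (S − I)·e^(rT) = (295.86 − 17.3769) · e^(0.0869·16/12)
= 278.4831 · e^0.115867 = 278.4831 × 1.122847 = ¥312.69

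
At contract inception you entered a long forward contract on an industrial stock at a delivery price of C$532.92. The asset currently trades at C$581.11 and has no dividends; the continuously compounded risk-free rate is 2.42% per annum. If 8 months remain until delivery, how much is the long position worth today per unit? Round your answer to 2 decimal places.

C$56.72

Current fair forward for the remaining 8 months: F = S·e^(r·T), r = 0.0242
F = 581.11 · e^(0.0242 × 8/12) = 581.11 × 1.016264 = 590.5612
Value of long forward = (F − K)·e^(−rT) = (590.5612 − 532.92) · e^(−0.0242·8/12)
= 57.6412 × 0.983996 = 56.72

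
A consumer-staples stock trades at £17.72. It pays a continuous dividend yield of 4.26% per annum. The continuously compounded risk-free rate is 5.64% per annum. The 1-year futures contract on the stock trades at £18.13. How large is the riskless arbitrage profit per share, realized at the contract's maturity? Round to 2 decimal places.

£0.16 per share

Fair futures: F* = S·e^(carry·T), with carry = (r − q) = 0.0564 − 0.0426 = 0.0138
F* = 17.72 · e^(0.0138 × 1) = 17.72 · e^0.013800 = 17.72 × 1.013896 = £17.9662
Market £18.13 > fair £17.9662: forward overpriced → cash-and-carry (buy spot, short the forward).
At maturity, profit = |F_mkt − F*| = |18.13 − 17.9662| = £0.16 per share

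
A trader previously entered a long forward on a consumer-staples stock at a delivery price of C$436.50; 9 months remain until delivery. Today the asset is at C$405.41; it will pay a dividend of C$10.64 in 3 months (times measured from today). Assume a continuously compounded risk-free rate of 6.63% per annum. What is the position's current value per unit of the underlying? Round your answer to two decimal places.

PV(remaining dividends) I = 10.64·e^(−0.0663·3/12) = 10.4651
Current forward F = (S − I)·e^(rT) = (405.41 − 10.4651)·e^(0.0663·9/12) = 394.9449 × 1.050982 = 415.0800
Value (long) = (F − K)·e^(−rT) = (415.0800 − 436.50) × 0.951491 = -20.3809
Value = -C$20.38

-C$20.38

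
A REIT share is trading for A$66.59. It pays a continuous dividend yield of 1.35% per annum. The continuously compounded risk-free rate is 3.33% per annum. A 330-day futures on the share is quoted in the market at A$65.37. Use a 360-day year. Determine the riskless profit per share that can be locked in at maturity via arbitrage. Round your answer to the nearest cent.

Fair futures: F* = S·e^(carry·T), with carry = (r − q) = 0.0333 − 0.0135 = 0.0198
F* = 66.59 · e^(0.0198 × 330/360) = 66.59 · e^0.018150 = 66.59 × 1.018316 = A$67.8097
Market A$65.37 < fair A$67.8097: forward underpriced → reverse cash-and-carry (short spot, go long the forward).
At maturity, profit = |F_mkt − F*| = |65.37 − 67.8097| = A$2.44 per share

A$2.44 per share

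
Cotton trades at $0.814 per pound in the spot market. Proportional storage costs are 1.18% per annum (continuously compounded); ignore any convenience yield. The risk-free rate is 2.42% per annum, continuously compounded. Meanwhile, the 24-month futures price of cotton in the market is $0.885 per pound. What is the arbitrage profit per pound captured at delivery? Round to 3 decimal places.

Fair futures: F* = S·e^(carry·T), with carry = (r + u) = 0.0242 + 0.0118 = 0.0360
F* = 0.814 · e^(0.0360 × 24/12) = 0.814 · e^0.072000 = 0.814 × 1.074655 = $0.8748
Market $0.885 > fair $0.8748: forward overpriced → cash-and-carry (buy spot, short the forward).
At maturity, profit = |F_mkt − F*| = |0.885 − 0.8748| = $0.010 per pound

$0.010 per pound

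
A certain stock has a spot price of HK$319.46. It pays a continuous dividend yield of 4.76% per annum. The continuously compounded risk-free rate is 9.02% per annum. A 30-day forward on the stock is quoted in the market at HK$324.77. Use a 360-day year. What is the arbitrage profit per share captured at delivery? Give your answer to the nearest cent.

HK$4.17 per share

Fair forward: F* = S·e^(carry·T), with carry = (r − q) = 0.0902 − 0.0476 = 0.0426
F* = 319.46 · e^(0.0426 × 30/360) = 319.46 · e^0.003550 = 319.46 × 1.003556 = HK$320.5960
Market HK$324.77 > fair HK$320.5960: forward overpriced → cash-and-carry (buy spot, short the forward).
At maturity, profit = |F_mkt − F*| = |324.77 − 320.5960| = HK$4.17 per share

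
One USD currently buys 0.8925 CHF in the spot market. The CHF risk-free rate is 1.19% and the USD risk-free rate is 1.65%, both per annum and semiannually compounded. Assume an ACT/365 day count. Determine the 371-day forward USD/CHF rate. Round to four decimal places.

By covered interest parity, F = S · (1+r_CHF/2)^(2T) / (1+r_USD/2)^(2T)
= 0.8925 × 1.012133 / 1.016843 = 0.8925 × 0.995368
F = 0.8884 CHF per USD

0.8884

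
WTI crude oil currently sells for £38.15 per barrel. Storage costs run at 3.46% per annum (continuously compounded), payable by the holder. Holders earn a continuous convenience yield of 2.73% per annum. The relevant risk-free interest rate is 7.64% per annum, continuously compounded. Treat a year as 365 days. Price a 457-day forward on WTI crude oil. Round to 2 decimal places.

Net carry = r + u − y = 0.0764 + 0.0346 − 0.0273 = 0.0837
F = S·e^((r+u−y)T) = 38.15 · e^(0.0837 × 457/365) = 38.15 · e^0.104797
= 38.15 × 1.110485 = £42.37 per barrel

£42.37 per barrel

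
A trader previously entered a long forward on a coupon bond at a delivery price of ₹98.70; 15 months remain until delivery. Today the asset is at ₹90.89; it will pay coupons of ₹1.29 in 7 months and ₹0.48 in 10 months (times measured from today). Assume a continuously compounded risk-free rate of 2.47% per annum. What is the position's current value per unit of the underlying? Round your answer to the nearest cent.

PV(remaining coupons) I = 1.29·e^(−0.0247·7/12) + 0.48·e^(−0.0247·10/12) = 1.7418
Current forward F = (S − I)·e^(rT) = (90.89 − 1.7418)·e^(0.0247·15/12) = 89.1482 × 1.031357 = 91.9436
Value (long) = (F − K)·e^(−rT) = (91.9436 − 98.70) × 0.969597 = -6.5510
Value = -₹6.55

-₹6.55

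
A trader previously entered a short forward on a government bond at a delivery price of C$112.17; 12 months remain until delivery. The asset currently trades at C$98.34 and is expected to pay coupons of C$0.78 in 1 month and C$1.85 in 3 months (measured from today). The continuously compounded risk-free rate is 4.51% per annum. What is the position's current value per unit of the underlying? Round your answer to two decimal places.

C$11.49

PV(remaining coupons) I = 0.78·e^(−0.0451·1/12) + 1.85·e^(−0.0451·3/12) = 2.6063
Current forward F = (S − I)·e^(rT) = (98.34 − 2.6063)·e^(0.0451·12/12) = 95.7337 × 1.046132 = 100.1501
Value (long) = (F − K)·e^(−rT) = (100.1501 − 112.17) × 0.955902 = -11.4898
Short position value = −(long value) = C$11.49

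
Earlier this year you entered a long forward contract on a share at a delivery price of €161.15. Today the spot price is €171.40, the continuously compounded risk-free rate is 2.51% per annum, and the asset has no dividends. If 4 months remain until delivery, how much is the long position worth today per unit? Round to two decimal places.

Current fair forward for the remaining 4 months: F = S·e^(r·T), r = 0.0251
F = 171.40 · e^(0.0251 × 4/12) = 171.40 × 1.008402 = 172.8401
Value of long forward = (F − K)·e^(−rT) = (172.8401 − 161.15) · e^(−0.0251·4/12)
= 11.6901 × 0.991668 = 11.59

€11.59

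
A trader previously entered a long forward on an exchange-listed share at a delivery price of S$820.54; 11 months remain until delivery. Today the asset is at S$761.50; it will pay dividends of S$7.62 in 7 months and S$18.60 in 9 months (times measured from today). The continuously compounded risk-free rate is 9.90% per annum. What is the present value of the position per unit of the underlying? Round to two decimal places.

-S$12.32

PV(remaining dividends) I = 7.62·e^(−0.0990·7/12) + 18.60·e^(−0.0990·9/12) = 24.4614
Current forward F = (S − I)·e^(rT) = (761.50 − 24.4614)·e^(0.0990·11/12) = 737.0386 × 1.094995 = 807.0536
Value (long) = (F − K)·e^(−rT) = (807.0536 − 820.54) × 0.913246 = -12.3164
Value = -S$12.32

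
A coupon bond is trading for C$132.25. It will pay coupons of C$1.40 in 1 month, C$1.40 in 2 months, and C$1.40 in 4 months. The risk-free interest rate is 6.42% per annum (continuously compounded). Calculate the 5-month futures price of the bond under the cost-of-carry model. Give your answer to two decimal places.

PV(coupons) I = 1.40·e^(−0.0642·1/12) + 1.40·e^(−0.0642·2/12) + 1.40·e^(−0.0642·4/12)
I = 1.3925 + 1.3851 + 1.3704 = 4.1480
F = (S − I)·e^(rT) = (132.25 − 4.1480) · e^(0.0642·5/12)
= 128.1020 · e^0.026750 = 128.1020 × 1.027111 = C$131.57

C$131.57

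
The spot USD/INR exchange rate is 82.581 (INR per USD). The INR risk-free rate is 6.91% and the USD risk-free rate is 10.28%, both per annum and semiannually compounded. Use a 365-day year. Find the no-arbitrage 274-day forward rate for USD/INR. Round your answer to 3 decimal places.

By covered interest parity, F = S · (1+r_INR/2)^(2T) / (1+r_USD/2)^(2T)
= 82.581 × 1.052319 / 1.078156 = 82.581 × 0.976036
F = 80.602 INR per USD

80.602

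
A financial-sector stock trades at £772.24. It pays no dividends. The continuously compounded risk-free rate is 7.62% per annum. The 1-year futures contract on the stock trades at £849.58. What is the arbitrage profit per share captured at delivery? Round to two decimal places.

Fair futures: F* = S·e^(carry·T), with carry = r = 0.0762
F* = 772.24 · e^(0.0762 × 1) = 772.24 · e^0.076200 = 772.24 × 1.079178 = £833.3844
Market £849.58 > fair £833.3844: forward overpriced → cash-and-carry (buy spot, short the forward).
At maturity, profit = |F_mkt − F*| = |849.58 − 833.3844| = £16.20 per share

£16.20 per share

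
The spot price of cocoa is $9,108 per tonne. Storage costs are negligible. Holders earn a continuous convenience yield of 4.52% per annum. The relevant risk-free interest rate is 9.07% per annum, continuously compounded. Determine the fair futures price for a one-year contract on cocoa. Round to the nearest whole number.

$9,532 per tonne

Net carry = r + u − y = 0.0907 + 0.0000 − 0.0452 = 0.0455
F = S·e^((r+u−y)T) = 9108 · e^(0.0455 × 12/12) = 9108 · e^0.045500
= 9108 × 1.046551 = $9,532 per tonne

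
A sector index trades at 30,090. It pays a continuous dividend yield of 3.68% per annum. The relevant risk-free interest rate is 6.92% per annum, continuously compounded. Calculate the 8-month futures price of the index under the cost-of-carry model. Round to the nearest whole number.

F = S·e^((r − q)T) = 30090 · e^((0.0692 − 0.0368) × 8/12)
= 30090 · e^0.021600 = 30090 × 1.021835
F = 30,747

30,747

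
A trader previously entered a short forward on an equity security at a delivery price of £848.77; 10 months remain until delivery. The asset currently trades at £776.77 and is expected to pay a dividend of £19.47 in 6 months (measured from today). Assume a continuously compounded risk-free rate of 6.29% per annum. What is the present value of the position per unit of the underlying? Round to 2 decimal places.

PV(remaining dividends) I = 19.47·e^(−0.0629·6/12) = 18.8672
Current forward F = (S − I)·e^(rT) = (776.77 − 18.8672)·e^(0.0629·10/12) = 757.9028 × 1.053815 = 798.6893
Value (long) = (F − K)·e^(−rT) = (798.6893 − 848.77) × 0.948933 = -47.5232
Short position value = −(long value) = £47.52

£47.52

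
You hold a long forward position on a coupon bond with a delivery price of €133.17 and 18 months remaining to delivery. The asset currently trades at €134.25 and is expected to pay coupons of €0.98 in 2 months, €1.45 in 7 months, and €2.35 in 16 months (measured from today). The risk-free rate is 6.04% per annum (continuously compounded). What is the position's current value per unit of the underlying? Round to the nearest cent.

PV(remaining coupons) I = 0.98·e^(−0.0604·2/12) + 1.45·e^(−0.0604·7/12) + 2.35·e^(−0.0604·16/12) = 4.5382
Current forward F = (S − I)·e^(rT) = (134.25 − 4.5382)·e^(0.0604·18/12) = 129.7118 × 1.094831 = 142.0125
Value (long) = (F − K)·e^(−rT) = (142.0125 − 133.17) × 0.913383 = 8.0766
Value = €8.08

€8.08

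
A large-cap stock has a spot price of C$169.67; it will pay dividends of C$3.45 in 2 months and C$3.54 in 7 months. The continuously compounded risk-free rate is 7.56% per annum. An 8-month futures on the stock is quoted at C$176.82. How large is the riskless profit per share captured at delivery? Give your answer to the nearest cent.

C$5.52 per share

PV(dividends) I = 3.45·e^(−0.0756·2/12) + 3.54·e^(−0.0756·7/12) = 6.7941
Fair futures F* = (S − I)·e^(rT) = (169.67 − 6.7941)·e^0.050400 = 162.8759 × 1.051692 = 171.2953
Market C$176.82 > fair 171.2953: forward overpriced → cash-and-carry (borrow at r, buy the stock and collect the dividends, short the forward).
Profit at T = |F_mkt − F*| = |176.82 − 171.2953| = C$5.52 per share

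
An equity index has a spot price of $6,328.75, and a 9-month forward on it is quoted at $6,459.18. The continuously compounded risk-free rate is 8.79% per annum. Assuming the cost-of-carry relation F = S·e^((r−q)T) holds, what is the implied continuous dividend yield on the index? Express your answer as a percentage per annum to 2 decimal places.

From F = S·e^((r−q)T): (r − q) = ln(F/S)/T
ln(6459.18/6328.75) = ln(1.020609) = 0.020400
(r − q) = 0.020400 / (9/12) = 0.027200
q = r − ln(F/S)/T = 0.0879 − 0.027200 = 0.060700
q = 6.07%

6.07%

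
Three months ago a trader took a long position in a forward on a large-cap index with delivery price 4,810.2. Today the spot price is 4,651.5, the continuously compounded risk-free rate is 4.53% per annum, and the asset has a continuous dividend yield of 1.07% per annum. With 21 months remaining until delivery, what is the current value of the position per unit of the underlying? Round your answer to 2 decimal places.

121.62

Current fair forward for the remaining 21 months: F = S·e^((r − q)·T), (r − q) = 0.0453 − 0.0107 = 0.0346
F = 4651.5 · e^(0.0346 × 21/12) = 4651.5 × 1.06242072 = 4941.8500
Value of long forward = (F − K)·e^(−rT) = (4941.8500 − 4810.2) · e^(−0.0453·21/12)
= 131.6500 × 0.92378585 = 121.62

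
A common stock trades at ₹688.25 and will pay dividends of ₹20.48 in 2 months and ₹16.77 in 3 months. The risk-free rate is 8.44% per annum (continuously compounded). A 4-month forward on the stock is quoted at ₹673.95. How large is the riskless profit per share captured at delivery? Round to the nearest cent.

PV(dividends) I = 20.48·e^(−0.0844·2/12) + 16.77·e^(−0.0844·3/12) = 36.6138
Fair forward F* = (S − I)·e^(rT) = (688.25 − 36.6138)·e^0.028133 = 651.6362 × 1.028532 = 670.2287
Market ₹673.95 > fair 670.2287: forward overpriced → cash-and-carry (borrow at r, buy the stock and collect the dividends, short the forward).
Profit at T = |F_mkt − F*| = |673.95 − 670.2287| = ₹3.72 per share

₹3.72 per share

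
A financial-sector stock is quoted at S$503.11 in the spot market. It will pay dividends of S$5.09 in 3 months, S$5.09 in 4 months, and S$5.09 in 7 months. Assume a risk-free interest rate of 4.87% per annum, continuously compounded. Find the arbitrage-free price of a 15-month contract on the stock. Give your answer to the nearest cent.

S$518.76

PV(dividends) I = 5.09·e^(−0.0487·3/12) + 5.09·e^(−0.0487·4/12) + 5.09·e^(−0.0487·7/12)
I = 5.0284 + 5.0080 + 4.9474 = 14.9838
F = (S − I)·e^(rT) = (503.11 − 14.9838) · e^(0.0487·15/12)
= 488.1262 · e^0.060875 = 488.1262 × 1.062766 = S$518.76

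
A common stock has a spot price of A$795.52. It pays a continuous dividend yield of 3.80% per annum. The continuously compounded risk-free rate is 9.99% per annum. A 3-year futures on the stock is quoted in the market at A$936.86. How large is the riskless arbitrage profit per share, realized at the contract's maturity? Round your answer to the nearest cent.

A$20.99 per share

Fair futures: F* = S·e^(carry·T), with carry = (r − q) = 0.0999 − 0.0380 = 0.0619
F* = 795.52 · e^(0.0619 × 3) = 795.52 · e^0.185700 = 795.52 × 1.204061 = A$957.8546
Market A$936.86 < fair A$957.8546: forward underpriced → reverse cash-and-carry (short spot, go long the forward).
At maturity, profit = |F_mkt − F*| = |936.86 − 957.8546| = A$20.99 per share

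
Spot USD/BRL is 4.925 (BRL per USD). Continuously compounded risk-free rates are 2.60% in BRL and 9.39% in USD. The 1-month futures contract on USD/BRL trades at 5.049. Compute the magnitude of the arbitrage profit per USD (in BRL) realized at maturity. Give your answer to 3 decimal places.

0.152 per USD (in BRL)

Fair futures: F* = S·e^(carry·T), with carry = (r_BRL − r_USD) = 0.0260 − 0.0939 = -0.0679
F* = 4.925 · e^(-0.0679 × 1/12) = 4.925 · e^-0.005658 = 4.925 × 0.994358 = 4.8972
Market 5.049 > fair 4.8972: forward overpriced → cash-and-carry (buy spot, short the forward).
At maturity, profit = |F_mkt − F*| = |5.049 − 4.8972| = 0.152 per USD (in BRL)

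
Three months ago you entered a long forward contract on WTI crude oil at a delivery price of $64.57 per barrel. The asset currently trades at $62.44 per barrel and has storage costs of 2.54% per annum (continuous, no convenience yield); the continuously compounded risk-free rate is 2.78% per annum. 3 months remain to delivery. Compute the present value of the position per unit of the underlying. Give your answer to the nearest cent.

-$1.29 per barrel

Current fair forward for the remaining 3 months: F = S·e^((r + u)·T), (r + u) = 0.0278 + 0.0254 = 0.0532
F = 62.44 · e^(0.0532 × 3/12) = 62.44 × 1.013389 = 63.2760
Value of long forward = (F − K)·e^(−rT) = (63.2760 − 64.57) · e^(−0.0278·3/12)
= -1.2940 × 0.993074 = -1.29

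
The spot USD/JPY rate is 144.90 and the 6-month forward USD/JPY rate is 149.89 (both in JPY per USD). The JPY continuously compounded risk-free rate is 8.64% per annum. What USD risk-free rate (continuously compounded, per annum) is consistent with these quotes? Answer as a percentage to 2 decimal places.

1.87%

F = S·e^((r_JPY − r_USD)T) ⇒ r_USD = r_JPY − ln(F/S)/T
ln(149.89/144.90) = 0.033858; /(6/12) = 0.067716
r_USD = 0.0864 − 0.067716 = 0.018684
r_USD = 1.87%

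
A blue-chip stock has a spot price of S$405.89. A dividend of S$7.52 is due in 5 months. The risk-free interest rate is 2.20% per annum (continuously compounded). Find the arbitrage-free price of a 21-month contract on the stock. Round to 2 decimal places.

S$414.08

PV(dividends) I = 7.52·e^(−0.0220·5/12)
I = 7.4514
F = (S − I)·e^(rT) = (405.89 − 7.4514) · e^(0.0220·21/12)
= 398.4386 · e^0.038500 = 398.4386 × 1.039251 = S$414.08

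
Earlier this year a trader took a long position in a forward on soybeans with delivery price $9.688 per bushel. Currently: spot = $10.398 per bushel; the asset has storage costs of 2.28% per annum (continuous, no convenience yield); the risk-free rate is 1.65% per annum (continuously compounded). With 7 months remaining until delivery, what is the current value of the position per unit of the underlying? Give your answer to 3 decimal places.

Current fair forward for the remaining 7 months: F = S·e^((r + u)·T), (r + u) = 0.0165 + 0.0228 = 0.0393
F = 10.398 · e^(0.0393 × 7/12) = 10.398 × 1.023190 = 10.6391
Value of long forward = (F − K)·e^(−rT) = (10.6391 − 9.688) · e^(−0.0165·7/12)
= 0.9511 × 0.990421 = 0.942

$0.942 per bushel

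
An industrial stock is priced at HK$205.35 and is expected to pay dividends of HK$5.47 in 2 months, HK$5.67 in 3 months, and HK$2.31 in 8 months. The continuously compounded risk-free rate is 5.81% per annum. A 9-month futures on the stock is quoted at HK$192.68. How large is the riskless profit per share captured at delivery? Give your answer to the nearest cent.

PV(dividends) I = 5.47·e^(−0.0581·2/12) + 5.67·e^(−0.0581·3/12) + 2.31·e^(−0.0581·8/12) = 13.2278
Fair futures F* = (S − I)·e^(rT) = (205.35 − 13.2278)·e^0.043575 = 192.1222 × 1.044538 = 200.6789
Market HK$192.68 < fair 200.6789: forward underpriced → reverse cash-and-carry (short the stock, invest proceeds at r, pay the dividends, go long the forward).
Profit at T = |F_mkt − F*| = |192.68 − 200.6789| = HK$8.00 per share

HK$8.00 per share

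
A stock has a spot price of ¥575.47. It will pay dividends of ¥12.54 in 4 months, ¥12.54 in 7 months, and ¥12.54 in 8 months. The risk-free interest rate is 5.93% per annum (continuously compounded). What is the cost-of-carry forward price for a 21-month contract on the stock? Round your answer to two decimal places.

PV(dividends) I = 12.54·e^(−0.0593·4/12) + 12.54·e^(−0.0593·7/12) + 12.54·e^(−0.0593·8/12)
I = 12.2946 + 12.1136 + 12.0539 = 36.4621
F = (S − I)·e^(rT) = (575.47 − 36.4621) · e^(0.0593·21/12)
= 539.0079 · e^0.103775 = 539.0079 × 1.109351 = ¥597.95

¥597.95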